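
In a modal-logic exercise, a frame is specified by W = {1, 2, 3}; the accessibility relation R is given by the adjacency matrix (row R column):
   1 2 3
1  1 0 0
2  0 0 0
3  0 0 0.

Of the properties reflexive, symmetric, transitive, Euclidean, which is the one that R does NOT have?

Reflexive: no — 2 is not related to itself.
Symmetric: yes — every pair in R has its reverse in R.
Transitive: yes — every two-step R-path is closed by a direct edge.
Euclidean: yes — any two successors of a common world are R-related.
Only reflexive fails.

reflexive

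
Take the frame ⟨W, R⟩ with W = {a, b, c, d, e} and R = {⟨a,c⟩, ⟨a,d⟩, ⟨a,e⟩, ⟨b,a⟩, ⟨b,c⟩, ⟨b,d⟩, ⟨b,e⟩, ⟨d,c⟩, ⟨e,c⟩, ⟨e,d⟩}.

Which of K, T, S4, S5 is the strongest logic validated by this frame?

Reflexive (axiom T): no — a is not related to itself.
Transitive (axiom 4): yes — every two-step R-path is closed by a direct edge.
Euclidean (axiom 5): no — a R c and a R d, but not c R d.
So F validates K; T would additionally require R to be reflexive. The strongest is K.

K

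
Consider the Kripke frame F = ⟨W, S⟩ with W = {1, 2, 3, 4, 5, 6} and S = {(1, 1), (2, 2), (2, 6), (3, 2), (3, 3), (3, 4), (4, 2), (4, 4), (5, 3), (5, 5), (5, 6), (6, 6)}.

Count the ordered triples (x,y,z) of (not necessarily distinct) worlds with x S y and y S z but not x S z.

Enumerating: (3,2,6), (4,2,6), (5,3,2), (5,3,4).

4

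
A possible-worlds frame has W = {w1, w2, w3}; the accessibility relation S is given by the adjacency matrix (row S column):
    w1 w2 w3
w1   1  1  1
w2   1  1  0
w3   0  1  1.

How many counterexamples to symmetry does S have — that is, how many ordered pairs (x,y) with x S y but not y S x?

2

Enumerating: (w1,w3), (w3,w2).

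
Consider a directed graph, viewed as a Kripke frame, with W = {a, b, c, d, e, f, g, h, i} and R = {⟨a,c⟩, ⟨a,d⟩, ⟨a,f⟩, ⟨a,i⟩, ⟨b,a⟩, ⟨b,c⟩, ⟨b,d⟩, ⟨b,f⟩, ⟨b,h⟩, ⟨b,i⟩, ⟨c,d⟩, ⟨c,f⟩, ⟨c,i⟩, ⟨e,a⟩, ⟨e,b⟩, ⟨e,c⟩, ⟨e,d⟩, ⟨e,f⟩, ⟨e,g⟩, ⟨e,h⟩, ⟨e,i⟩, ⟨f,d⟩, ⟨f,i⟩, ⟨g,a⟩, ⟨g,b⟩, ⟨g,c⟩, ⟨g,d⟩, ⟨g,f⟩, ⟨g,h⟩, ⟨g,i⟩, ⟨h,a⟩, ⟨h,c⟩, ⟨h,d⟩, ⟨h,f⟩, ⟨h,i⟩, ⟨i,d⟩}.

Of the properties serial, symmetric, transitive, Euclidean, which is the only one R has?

Serial: no — d has no R-successor.
Symmetric: no — a R c but not c R a.
Transitive: yes — every two-step R-path is closed by a direct edge.
Euclidean: no — a R d and a R c, but not d R c.
Only transitive holds.

transitive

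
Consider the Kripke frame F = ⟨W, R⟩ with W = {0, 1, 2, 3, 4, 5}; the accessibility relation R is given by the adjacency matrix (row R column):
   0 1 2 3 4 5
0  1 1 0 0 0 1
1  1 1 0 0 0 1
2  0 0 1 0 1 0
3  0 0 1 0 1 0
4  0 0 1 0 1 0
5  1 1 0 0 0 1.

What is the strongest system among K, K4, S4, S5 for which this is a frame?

Transitive (axiom 4): yes — every two-step R-path is closed by a direct edge.
Reflexive (axiom T): no — 3 is not related to itself.
Euclidean (axiom 5): yes — any two successors of a common world are R-related.
So F validates K, K4; S4 would additionally require R to be reflexive. The strongest is K4.

K4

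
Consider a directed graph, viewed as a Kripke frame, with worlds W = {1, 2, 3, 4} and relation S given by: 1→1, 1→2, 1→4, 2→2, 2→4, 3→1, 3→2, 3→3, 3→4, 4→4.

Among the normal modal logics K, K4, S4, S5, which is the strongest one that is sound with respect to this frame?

Transitive (axiom 4): yes — every two-step S-path is closed by a direct edge.
Reflexive (axiom T): yes — every world is S-related to itself.
Euclidean (axiom 5): no — 1 S 4 and 1 S 2, but not 4 S 2.
So F validates K, K4, S4; S5 would additionally require S to be Euclidean. The strongest is S4.

S4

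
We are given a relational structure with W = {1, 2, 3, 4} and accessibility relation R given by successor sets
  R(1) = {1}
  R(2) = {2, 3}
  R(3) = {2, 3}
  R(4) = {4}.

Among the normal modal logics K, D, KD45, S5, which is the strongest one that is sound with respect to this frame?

S5

Serial (axiom D): yes — every world has a successor (e.g. 1 R 1).
Euclidean (axiom 5): yes — any two successors of a common world are R-related.
Transitive (axiom 4): yes — every two-step R-path is closed by a direct edge.
Reflexive (axiom T): yes — every world is R-related to itself.
So F validates K, D, KD45, S5. The strongest is S5.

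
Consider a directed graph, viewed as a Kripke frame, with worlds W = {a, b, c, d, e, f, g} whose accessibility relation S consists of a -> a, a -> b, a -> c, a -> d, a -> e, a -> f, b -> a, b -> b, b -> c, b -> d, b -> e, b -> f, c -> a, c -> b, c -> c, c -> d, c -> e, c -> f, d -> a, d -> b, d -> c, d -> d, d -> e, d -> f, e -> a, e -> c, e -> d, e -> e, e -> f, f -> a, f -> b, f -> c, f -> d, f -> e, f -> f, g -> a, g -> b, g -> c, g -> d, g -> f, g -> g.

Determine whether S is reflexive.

Yes

Reflexive: yes — every world is S-related to itself.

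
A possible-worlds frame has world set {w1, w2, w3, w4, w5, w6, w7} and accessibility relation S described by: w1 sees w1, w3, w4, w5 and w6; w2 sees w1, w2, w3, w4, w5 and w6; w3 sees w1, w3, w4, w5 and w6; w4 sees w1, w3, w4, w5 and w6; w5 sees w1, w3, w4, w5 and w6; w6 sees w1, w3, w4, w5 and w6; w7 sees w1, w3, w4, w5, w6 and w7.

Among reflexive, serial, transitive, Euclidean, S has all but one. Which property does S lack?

Euclidean

Reflexive: yes — every world is S-related to itself.
Serial: yes — every world has a successor (e.g. w1 S w1).
Transitive: yes — every two-step S-path is closed by a direct edge.
Euclidean: no — w2 S w1 and w2 S w2, but not w1 S w2.
Only Euclidean fails.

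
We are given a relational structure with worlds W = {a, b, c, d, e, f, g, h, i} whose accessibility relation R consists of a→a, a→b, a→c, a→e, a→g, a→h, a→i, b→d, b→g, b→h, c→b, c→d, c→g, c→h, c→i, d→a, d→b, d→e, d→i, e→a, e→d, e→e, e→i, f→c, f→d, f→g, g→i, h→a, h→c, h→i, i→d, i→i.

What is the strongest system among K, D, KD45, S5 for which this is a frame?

Serial (axiom D): yes — every world has a successor (e.g. a R a).
Euclidean (axiom 5): no — a R b and a R c, but not b R c.
Transitive (axiom 4): no — a R b and b R d, but not a R d.
Reflexive (axiom T): no — b is not related to itself.
So F validates K, D; KD45 would additionally require R to be Euclidean and transitive. The strongest is D.

D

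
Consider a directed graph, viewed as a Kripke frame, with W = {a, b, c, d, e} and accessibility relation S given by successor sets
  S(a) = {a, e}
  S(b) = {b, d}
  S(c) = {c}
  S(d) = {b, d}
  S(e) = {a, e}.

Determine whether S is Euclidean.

Yes

Euclidean: yes — any two successors of a common world are S-related.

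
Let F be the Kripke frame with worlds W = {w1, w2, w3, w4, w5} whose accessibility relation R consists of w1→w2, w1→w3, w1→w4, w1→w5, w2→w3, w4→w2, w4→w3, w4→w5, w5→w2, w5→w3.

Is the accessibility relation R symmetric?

Symmetric: no — w1 R w2 but not w2 R w1.

No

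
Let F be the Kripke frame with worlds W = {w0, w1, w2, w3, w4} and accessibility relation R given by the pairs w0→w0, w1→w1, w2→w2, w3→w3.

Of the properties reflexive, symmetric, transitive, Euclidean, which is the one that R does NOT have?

Reflexive: no — w4 is not related to itself.
Symmetric: yes — every pair in R has its reverse in R.
Transitive: yes — every two-step R-path is closed by a direct edge.
Euclidean: yes — any two successors of a common world are R-related.
Only reflexive fails.

reflexive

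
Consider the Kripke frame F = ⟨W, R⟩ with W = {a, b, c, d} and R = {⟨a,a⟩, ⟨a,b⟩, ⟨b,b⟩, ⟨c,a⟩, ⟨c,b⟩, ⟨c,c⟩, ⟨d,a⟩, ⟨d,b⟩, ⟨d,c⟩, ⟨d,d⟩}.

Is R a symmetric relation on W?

Symmetric: no — a R b but not b R a.

No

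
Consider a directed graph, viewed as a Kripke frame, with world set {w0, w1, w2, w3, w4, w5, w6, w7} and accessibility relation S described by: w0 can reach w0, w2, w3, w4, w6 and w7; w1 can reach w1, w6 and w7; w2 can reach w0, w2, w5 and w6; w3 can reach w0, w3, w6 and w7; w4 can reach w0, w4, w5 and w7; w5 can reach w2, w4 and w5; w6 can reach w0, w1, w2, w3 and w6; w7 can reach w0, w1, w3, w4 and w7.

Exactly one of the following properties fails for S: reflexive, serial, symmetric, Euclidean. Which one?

Euclidean

Reflexive: yes — every world is S-related to itself.
Serial: yes — every world has a successor (e.g. w0 S w0).
Symmetric: yes — every pair in S has its reverse in S.
Euclidean: no — w0 S w2 and w0 S w3, but not w2 S w3.
Only Euclidean fails.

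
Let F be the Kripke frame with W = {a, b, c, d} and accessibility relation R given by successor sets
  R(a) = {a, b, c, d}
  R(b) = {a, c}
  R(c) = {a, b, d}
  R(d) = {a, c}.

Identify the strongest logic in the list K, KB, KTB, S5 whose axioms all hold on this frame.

KB

Symmetric (axiom B): yes — every pair in R has its reverse in R.
Reflexive (axiom T): no — b is not related to itself.
Euclidean (axiom 5): no — a R b and a R d, but not b R d.
So F validates K, KB; KTB would additionally require R to be reflexive. The strongest is KB.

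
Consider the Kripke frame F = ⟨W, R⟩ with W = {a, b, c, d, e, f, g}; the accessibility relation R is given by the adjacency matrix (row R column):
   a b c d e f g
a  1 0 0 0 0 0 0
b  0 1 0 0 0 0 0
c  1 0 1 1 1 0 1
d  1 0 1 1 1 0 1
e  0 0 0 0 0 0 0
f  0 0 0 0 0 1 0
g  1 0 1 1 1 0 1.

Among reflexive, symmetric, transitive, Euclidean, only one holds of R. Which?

Reflexive: no — e is not related to itself.
Symmetric: no — c R a but not a R c.
Transitive: yes — every two-step R-path is closed by a direct edge.
Euclidean: no — c R a and c R d, but not a R d.
Only transitive holds.

transitive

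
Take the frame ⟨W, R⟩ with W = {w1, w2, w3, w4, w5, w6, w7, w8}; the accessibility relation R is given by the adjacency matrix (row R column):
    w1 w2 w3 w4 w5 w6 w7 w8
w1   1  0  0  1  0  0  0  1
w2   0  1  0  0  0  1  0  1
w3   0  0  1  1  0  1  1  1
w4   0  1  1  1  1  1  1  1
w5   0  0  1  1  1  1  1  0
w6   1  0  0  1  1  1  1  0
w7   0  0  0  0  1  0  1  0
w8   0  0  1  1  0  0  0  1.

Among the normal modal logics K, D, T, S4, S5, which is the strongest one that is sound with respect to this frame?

Serial (axiom D): yes — every world has a successor (e.g. w1 R w1).
Reflexive (axiom T): yes — every world is R-related to itself.
Transitive (axiom 4): no — w1 R w4 and w4 R w2, but not w1 R w2.
Euclidean (axiom 5): no — w2 R w6 and w2 R w8, but not w6 R w8.
So F validates K, D, T; S4 would additionally require R to be transitive. The strongest is T.

T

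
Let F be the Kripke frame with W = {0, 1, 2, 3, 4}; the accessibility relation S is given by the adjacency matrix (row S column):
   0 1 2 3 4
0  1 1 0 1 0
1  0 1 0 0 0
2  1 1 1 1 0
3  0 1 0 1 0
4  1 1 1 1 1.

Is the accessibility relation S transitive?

Transitive: yes — every two-step S-path is closed by a direct edge.

Yes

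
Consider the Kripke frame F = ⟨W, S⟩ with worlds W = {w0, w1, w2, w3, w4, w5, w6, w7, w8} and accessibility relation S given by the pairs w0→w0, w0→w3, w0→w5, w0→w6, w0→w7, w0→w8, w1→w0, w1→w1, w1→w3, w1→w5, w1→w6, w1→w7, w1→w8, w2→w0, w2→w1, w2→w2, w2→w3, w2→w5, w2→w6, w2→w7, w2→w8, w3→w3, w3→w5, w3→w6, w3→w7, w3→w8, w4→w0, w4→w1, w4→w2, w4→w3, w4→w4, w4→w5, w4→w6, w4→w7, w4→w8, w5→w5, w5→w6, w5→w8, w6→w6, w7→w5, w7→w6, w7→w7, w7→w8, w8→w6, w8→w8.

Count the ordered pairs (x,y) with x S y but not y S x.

Enumerating: (w0,w3), (w0,w5), (w0,w6), (w0,w7), (w0,w8), (w1,w0), (w1,w3), (w1,w5), (w1,w6), (w1,w7), (w1,w8), (w2,w0), … and 24 more.
Total: 36.

36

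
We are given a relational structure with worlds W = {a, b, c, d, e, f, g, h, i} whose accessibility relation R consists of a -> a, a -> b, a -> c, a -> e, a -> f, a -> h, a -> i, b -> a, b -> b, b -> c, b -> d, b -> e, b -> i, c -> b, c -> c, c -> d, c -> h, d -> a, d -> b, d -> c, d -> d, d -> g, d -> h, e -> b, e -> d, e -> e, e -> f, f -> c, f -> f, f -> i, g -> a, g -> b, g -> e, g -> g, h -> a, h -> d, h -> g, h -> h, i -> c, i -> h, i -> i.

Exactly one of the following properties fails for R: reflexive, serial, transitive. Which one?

transitive

Reflexive: yes — every world is R-related to itself.
Serial: yes — every world has a successor (e.g. a R a).
Transitive: no — a R b and b R d, but not a R d.
Only transitive fails.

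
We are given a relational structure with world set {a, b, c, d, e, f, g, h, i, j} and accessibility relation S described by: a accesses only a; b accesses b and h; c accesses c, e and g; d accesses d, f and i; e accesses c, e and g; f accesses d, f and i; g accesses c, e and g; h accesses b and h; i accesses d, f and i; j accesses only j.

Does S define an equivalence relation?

Reflexive: yes — every world is S-related to itself.
Symmetric: yes — every pair in S has its reverse in S.
Transitive: yes — every two-step S-path is closed by a direct edge.
So S is an equivalence relation.

Yes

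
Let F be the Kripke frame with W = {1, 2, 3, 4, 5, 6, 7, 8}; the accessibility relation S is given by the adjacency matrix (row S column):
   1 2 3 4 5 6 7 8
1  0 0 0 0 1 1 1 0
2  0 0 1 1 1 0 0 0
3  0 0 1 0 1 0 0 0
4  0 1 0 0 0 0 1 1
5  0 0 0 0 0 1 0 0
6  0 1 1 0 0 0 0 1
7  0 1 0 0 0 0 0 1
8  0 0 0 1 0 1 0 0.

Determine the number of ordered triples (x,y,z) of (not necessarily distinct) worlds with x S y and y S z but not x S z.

Enumerating: (1,6,2), (1,6,3), (1,6,8), (1,7,2), (1,7,8), (2,4,2), (2,4,7), (2,4,8), (2,5,6), (3,5,6), (4,2,3), (4,2,4), … and 22 more.
Total: 34.

34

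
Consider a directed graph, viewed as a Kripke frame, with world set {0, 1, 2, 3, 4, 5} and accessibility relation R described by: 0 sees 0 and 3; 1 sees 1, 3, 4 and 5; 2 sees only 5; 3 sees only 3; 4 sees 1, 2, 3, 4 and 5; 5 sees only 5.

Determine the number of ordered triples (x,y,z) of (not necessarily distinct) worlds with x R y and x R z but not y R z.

20

Enumerating: (0,3,0), (1,3,1), (1,3,4), (1,3,5), (1,5,1), (1,5,3), (1,5,4), (4,1,2), (4,2,1), (4,2,2), (4,2,3), (4,2,4), … and 8 more.
Total: 20.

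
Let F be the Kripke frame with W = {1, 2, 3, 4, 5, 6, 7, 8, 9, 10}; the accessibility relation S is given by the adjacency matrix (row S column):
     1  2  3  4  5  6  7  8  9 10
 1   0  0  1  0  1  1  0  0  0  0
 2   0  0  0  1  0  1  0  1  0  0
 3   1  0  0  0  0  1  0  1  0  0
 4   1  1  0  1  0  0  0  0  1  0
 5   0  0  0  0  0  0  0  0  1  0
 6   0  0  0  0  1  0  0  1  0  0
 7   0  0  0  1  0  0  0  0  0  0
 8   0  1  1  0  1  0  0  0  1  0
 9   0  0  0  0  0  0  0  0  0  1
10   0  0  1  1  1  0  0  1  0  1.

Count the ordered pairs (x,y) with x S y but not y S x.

17

Enumerating: (1,5), (1,6), (10,3), (10,4), (10,5), (10,8), (2,6), (3,6), (4,1), (4,9), (5,9), (6,5), (6,8), (7,4), (8,5), (8,9), (9,10).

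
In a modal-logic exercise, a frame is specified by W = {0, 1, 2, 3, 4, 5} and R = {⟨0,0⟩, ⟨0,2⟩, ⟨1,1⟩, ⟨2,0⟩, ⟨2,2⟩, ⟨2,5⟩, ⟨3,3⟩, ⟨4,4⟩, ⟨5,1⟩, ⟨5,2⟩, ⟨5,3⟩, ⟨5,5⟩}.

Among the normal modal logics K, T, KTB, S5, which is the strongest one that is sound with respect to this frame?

T

Reflexive (axiom T): yes — every world is R-related to itself.
Symmetric (axiom B): no — 5 R 1 but not 1 R 5.
Euclidean (axiom 5): no — 2 R 0 and 2 R 5, but not 0 R 5.
So F validates K, T; KTB would additionally require R to be symmetric. The strongest is T.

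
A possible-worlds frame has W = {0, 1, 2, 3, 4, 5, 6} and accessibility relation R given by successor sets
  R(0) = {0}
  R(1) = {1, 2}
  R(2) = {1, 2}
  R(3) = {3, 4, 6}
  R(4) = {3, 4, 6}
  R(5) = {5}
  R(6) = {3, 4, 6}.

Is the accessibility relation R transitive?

Transitive: yes — every two-step R-path is closed by a direct edge.

Yes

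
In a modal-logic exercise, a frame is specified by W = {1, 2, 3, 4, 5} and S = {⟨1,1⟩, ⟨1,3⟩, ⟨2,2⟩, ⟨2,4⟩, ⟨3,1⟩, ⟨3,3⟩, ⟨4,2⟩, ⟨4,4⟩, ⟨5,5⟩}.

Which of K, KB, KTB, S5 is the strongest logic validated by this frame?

S5

Symmetric (axiom B): yes — every pair in S has its reverse in S.
Reflexive (axiom T): yes — every world is S-related to itself.
Euclidean (axiom 5): yes — any two successors of a common world are S-related.
So F validates K, KB, KTB, S5. The strongest is S5.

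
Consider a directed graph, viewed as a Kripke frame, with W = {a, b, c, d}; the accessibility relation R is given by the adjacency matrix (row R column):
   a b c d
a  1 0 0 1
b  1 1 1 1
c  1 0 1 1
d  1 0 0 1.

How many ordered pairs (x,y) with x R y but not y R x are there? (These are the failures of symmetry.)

Enumerating: (b,a), (b,c), (b,d), (c,a), (c,d).

5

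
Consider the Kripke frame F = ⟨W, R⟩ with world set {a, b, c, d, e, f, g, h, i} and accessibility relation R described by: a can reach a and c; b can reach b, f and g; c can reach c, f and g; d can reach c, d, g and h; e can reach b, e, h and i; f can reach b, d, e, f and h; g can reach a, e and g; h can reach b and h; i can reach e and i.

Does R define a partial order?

Reflexive: yes — every world is R-related to itself.
Transitive: no — a R c and c R f, but not a R f.
Antisymmetric: no — b R f and f R b with b ≠ f.
So R is not a partial order.

No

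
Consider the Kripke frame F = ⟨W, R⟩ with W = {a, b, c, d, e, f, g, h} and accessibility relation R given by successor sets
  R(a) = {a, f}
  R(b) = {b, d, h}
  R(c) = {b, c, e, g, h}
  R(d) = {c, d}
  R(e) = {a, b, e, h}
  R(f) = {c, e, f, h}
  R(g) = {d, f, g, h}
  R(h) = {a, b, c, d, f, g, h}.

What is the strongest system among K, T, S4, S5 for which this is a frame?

Reflexive (axiom T): yes — every world is R-related to itself.
Transitive (axiom 4): no — a R f and f R c, but not a R c.
Euclidean (axiom 5): no — b R d and b R h, but not d R h.
So F validates K, T; S4 would additionally require R to be transitive. The strongest is T.

T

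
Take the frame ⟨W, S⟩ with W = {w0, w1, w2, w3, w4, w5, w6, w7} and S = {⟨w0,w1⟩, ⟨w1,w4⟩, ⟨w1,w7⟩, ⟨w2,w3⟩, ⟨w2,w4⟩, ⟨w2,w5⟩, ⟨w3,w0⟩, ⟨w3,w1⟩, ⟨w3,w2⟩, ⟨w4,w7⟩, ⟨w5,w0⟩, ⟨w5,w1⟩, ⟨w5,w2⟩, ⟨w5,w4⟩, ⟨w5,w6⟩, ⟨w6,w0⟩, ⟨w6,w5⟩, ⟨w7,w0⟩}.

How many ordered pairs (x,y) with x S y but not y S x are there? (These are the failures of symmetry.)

12

Enumerating: (w0,w1), (w1,w4), (w1,w7), (w2,w4), (w3,w0), (w3,w1), (w4,w7), (w5,w0), (w5,w1), (w5,w4), (w6,w0), (w7,w0).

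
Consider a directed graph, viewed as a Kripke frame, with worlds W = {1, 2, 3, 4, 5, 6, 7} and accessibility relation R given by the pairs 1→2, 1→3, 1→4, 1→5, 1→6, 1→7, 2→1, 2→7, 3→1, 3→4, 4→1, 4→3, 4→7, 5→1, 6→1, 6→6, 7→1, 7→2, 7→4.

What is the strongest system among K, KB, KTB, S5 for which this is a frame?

Symmetric (axiom B): yes — every pair in R has its reverse in R.
Reflexive (axiom T): no — 1 is not related to itself.
Euclidean (axiom 5): no — 1 R 2 and 1 R 3, but not 2 R 3.
So F validates K, KB; KTB would additionally require R to be reflexive. The strongest is KB.

KB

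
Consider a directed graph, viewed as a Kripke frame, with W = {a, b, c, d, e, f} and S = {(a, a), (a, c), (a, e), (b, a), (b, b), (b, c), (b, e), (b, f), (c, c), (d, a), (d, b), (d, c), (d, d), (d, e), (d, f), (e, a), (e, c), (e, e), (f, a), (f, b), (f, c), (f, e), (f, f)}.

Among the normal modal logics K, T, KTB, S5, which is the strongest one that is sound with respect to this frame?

Reflexive (axiom T): yes — every world is S-related to itself.
Symmetric (axiom B): no — a S c but not c S a.
Euclidean (axiom 5): no — a S c and a S e, but not c S e.
So F validates K, T; KTB would additionally require S to be symmetric. The strongest is T.

T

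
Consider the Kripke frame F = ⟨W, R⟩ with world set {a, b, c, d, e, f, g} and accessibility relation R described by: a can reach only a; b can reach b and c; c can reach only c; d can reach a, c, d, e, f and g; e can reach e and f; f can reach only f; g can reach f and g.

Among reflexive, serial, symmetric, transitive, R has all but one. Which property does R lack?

symmetric

Reflexive: yes — every world is R-related to itself.
Serial: yes — every world has a successor (e.g. a R a).
Symmetric: no — b R c but not c R b.
Transitive: yes — every two-step R-path is closed by a direct edge.
Only symmetric fails.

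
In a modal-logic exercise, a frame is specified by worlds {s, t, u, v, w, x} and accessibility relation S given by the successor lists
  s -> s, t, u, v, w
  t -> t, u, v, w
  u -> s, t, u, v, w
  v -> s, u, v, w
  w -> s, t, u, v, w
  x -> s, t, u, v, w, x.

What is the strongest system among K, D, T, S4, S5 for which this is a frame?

T

Serial (axiom D): yes — every world has a successor (e.g. s S s).
Reflexive (axiom T): yes — every world is S-related to itself.
Transitive (axiom 4): no — t S u and u S s, but not t S s.
Euclidean (axiom 5): no — s S v and s S t, but not v S t.
So F validates K, D, T; S4 would additionally require S to be transitive. The strongest is T.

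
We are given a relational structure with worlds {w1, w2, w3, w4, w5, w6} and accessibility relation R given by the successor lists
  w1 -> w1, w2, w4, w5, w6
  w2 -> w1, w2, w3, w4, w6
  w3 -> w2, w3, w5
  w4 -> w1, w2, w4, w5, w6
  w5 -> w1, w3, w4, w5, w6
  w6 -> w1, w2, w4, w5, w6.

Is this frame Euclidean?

Euclidean: no — w1 R w2 and w1 R w5, but not w2 R w5.

No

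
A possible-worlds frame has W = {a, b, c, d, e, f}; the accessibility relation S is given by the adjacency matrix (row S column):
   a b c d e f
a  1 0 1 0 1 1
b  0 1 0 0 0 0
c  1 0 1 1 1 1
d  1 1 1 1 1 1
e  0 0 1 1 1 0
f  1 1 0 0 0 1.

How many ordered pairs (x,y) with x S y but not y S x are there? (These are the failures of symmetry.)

6

Enumerating: (a,e), (c,f), (d,a), (d,b), (d,f), (f,b).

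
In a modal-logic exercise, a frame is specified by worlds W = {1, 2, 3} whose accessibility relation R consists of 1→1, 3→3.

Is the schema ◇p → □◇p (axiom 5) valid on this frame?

Axiom 5 corresponds to the accessibility relation being Euclidean.
Euclidean: yes — any two successors of a common world are R-related.

Yes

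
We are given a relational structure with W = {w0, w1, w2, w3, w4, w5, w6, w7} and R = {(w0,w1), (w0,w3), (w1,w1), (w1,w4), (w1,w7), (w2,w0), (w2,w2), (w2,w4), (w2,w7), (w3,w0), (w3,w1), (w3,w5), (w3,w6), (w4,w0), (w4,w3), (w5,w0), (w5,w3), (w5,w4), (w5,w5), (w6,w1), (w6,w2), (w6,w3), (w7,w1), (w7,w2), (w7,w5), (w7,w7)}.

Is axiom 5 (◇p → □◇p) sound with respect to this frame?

No

The schema 5 characterises exactly the Euclidean frames.
Euclidean: no — w0 R w1 and w0 R w3, but not w1 R w3.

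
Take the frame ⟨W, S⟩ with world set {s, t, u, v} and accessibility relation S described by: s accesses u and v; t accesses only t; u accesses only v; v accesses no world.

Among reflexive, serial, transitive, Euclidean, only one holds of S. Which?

transitive

Reflexive: no — s is not related to itself.
Serial: no — v has no S-successor.
Transitive: yes — every two-step S-path is closed by a direct edge.
Euclidean: no — s S v and s S u, but not v S u.
Only transitive holds.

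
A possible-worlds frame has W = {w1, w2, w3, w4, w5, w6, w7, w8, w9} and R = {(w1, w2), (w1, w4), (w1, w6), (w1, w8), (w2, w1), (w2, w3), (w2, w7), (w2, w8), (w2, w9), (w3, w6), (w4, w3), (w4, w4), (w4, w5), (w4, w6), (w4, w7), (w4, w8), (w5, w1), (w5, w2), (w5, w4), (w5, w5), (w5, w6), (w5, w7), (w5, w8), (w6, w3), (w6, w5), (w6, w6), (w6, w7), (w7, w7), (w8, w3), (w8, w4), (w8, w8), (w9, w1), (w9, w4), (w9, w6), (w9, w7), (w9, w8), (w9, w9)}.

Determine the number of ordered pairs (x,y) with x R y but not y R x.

21

Enumerating: (w1,w4), (w1,w6), (w1,w8), (w2,w3), (w2,w7), (w2,w8), (w2,w9), (w4,w3), (w4,w6), (w4,w7), (w5,w1), (w5,w2), … and 9 more.
Total: 21.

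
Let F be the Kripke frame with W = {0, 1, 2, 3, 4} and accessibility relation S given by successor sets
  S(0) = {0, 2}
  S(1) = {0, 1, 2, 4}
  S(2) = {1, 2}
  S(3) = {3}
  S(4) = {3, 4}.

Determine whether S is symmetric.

No

Symmetric: no — 0 S 2 but not 2 S 0.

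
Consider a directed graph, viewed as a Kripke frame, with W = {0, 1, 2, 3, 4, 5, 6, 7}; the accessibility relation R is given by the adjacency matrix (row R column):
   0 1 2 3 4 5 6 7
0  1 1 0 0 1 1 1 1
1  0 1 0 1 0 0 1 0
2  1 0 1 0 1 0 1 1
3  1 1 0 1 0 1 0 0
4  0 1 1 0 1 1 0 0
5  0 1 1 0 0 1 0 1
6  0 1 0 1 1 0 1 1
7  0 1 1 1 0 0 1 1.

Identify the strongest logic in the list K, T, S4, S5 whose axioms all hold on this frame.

Reflexive (axiom T): yes — every world is R-related to itself.
Transitive (axiom 4): no — 0 R 1 and 1 R 3, but not 0 R 3.
Euclidean (axiom 5): no — 0 R 1 and 0 R 4, but not 1 R 4.
So F validates K, T; S4 would additionally require R to be transitive. The strongest is T.

T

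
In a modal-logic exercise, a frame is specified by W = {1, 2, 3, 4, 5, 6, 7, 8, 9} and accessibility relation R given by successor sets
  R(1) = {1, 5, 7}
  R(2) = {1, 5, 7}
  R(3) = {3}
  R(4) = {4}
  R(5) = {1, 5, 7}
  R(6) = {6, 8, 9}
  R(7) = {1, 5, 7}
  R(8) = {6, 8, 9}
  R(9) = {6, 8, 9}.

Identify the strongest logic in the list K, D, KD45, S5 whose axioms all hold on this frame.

Serial (axiom D): yes — every world has a successor (e.g. 1 R 1).
Euclidean (axiom 5): yes — any two successors of a common world are R-related.
Transitive (axiom 4): yes — every two-step R-path is closed by a direct edge.
Reflexive (axiom T): no — 2 is not related to itself.
So F validates K, D, KD45; S5 would additionally require R to be reflexive. The strongest is KD45.

KD45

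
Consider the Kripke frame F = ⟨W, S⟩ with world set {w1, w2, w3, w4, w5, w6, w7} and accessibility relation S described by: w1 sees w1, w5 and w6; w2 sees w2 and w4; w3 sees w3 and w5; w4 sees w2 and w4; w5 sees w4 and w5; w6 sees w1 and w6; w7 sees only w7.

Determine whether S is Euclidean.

Euclidean: no — w1 S w5 and w1 S w6, but not w5 S w6.

No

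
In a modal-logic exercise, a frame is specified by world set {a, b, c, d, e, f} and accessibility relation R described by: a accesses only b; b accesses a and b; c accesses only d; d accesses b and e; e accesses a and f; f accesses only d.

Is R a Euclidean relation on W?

No

Euclidean: no — d R b and d R e, but not b R e.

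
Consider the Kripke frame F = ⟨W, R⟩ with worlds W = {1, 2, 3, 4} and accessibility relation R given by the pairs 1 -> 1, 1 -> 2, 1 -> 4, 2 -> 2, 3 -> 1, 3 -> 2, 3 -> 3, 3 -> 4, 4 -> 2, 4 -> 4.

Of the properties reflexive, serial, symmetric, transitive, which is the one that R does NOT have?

Reflexive: yes — every world is R-related to itself.
Serial: yes — every world has a successor (e.g. 1 R 1).
Symmetric: no — 1 R 2 but not 2 R 1.
Transitive: yes — every two-step R-path is closed by a direct edge.
Only symmetric fails.

symmetric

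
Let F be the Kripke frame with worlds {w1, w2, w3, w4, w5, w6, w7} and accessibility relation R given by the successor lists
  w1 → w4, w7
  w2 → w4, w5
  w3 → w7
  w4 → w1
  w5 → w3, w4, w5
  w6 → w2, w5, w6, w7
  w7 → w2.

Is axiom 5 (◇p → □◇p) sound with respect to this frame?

The schema 5 characterises exactly the Euclidean frames.
Euclidean: no — w1 R w4 and w1 R w7, but not w4 R w7.

No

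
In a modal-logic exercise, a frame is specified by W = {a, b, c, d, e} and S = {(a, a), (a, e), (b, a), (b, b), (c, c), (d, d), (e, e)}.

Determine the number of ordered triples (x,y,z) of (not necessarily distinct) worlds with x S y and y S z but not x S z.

1

Enumerating: (b,a,e).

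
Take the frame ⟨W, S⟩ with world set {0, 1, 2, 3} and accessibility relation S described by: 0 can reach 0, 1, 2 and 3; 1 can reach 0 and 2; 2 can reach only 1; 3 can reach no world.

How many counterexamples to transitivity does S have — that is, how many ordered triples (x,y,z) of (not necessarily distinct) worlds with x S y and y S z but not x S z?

Enumerating: (1,0,1), (1,0,3), (1,2,1), (2,1,0), (2,1,2).

5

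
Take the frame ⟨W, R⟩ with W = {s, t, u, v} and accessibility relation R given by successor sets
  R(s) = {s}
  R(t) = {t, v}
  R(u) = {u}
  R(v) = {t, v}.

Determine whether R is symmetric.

Symmetric: yes — every pair in R has its reverse in R.

Yes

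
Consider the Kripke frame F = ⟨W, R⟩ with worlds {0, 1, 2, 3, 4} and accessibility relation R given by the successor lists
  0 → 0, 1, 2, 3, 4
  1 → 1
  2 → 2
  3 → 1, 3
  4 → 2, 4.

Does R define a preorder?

Yes

Reflexive: yes — every world is R-related to itself.
Transitive: yes — every two-step R-path is closed by a direct edge.
So R is a preorder.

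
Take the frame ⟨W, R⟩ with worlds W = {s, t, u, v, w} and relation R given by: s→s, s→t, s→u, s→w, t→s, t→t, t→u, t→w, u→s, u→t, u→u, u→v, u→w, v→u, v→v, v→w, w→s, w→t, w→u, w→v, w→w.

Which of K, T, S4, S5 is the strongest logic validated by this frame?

Reflexive (axiom T): yes — every world is R-related to itself.
Transitive (axiom 4): no — s R u and u R v, but not s R v.
Euclidean (axiom 5): no — u R s and u R v, but not s R v.
So F validates K, T; S4 would additionally require R to be transitive. The strongest is T.

T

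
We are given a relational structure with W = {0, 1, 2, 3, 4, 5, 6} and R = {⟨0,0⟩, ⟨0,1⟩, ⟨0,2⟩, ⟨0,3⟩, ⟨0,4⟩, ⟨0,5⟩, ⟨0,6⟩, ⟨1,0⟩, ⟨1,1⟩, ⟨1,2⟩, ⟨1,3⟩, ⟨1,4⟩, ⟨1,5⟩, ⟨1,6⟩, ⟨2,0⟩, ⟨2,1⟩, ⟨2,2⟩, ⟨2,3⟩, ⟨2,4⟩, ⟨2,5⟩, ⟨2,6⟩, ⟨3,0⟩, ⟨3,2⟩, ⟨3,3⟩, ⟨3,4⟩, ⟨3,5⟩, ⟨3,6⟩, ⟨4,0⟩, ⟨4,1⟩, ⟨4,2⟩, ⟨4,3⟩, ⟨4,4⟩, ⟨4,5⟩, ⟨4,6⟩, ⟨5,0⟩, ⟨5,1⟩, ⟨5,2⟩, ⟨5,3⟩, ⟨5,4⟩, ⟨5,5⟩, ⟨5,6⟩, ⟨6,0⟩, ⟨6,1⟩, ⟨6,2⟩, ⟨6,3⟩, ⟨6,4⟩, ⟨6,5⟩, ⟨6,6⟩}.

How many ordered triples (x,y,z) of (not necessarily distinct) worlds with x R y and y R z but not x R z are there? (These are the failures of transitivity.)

Enumerating: (3,0,1), (3,2,1), (3,4,1), (3,5,1), (3,6,1).

5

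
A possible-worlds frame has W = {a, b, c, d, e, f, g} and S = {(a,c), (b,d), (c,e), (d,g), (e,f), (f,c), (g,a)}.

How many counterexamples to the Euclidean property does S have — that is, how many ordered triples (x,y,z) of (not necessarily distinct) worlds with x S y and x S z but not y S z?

7

Enumerating: (a,c,c), (b,d,d), (c,e,e), (d,g,g), (e,f,f), (f,c,c), (g,a,a).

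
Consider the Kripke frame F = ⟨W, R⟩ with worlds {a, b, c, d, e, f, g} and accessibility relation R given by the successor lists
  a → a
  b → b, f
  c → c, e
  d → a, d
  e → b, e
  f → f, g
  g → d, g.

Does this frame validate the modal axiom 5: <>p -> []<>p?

Axiom 5 corresponds to the accessibility relation being Euclidean.
Euclidean: no — b R f and b R b, but not f R b.

No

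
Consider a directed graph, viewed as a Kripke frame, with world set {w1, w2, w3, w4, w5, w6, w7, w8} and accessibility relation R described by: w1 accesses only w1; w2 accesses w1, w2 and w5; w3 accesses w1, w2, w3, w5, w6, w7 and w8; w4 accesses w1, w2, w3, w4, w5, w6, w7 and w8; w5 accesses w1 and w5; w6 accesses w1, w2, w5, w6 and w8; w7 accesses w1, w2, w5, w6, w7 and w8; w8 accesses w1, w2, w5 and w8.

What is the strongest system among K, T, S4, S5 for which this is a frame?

Reflexive (axiom T): yes — every world is R-related to itself.
Transitive (axiom 4): yes — every two-step R-path is closed by a direct edge.
Euclidean (axiom 5): no — w2 R w1 and w2 R w5, but not w1 R w5.
So F validates K, T, S4; S5 would additionally require R to be Euclidean. The strongest is S4.

S4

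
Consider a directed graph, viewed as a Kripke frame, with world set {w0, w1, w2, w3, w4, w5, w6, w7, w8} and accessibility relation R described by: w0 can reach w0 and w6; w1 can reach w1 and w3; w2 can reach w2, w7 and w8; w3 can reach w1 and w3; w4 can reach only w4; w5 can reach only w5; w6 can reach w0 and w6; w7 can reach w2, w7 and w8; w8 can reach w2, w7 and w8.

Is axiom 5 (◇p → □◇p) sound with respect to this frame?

Yes

Axiom 5 corresponds to the accessibility relation being Euclidean.
Euclidean: yes — any two successors of a common world are R-related.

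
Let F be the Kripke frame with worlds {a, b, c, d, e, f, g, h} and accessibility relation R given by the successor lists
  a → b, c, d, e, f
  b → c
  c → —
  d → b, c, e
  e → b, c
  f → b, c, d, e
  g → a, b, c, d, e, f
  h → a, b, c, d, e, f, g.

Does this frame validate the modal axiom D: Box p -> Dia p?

No

Axiom D corresponds to the accessibility relation being serial.
Serial: no — c has no R-successor.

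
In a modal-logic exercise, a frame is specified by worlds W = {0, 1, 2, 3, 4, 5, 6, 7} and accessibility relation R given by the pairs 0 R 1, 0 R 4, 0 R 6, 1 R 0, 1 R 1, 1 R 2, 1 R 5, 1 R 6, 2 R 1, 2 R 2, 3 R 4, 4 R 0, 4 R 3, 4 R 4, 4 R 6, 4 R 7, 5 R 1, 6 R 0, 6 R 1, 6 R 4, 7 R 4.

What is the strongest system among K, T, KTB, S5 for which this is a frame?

K

Reflexive (axiom T): no — 0 is not related to itself.
Symmetric (axiom B): yes — every pair in R has its reverse in R.
Euclidean (axiom 5): no — 0 R 1 and 0 R 4, but not 1 R 4.
So F validates K; T would additionally require R to be reflexive. The strongest is K.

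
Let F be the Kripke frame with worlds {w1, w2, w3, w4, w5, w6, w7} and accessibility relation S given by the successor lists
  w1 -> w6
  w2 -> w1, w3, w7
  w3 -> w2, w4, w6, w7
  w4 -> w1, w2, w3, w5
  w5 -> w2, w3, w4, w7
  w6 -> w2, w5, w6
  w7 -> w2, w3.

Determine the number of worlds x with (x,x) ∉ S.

Enumerating: w1, w2, w3, w4, w5, w7.

6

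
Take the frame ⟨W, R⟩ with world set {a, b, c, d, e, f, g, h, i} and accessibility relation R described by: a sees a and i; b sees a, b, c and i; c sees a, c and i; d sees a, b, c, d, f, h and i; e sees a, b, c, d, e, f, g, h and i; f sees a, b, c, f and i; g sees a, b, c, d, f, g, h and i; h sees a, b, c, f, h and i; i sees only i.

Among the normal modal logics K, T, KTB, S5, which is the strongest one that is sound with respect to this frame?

T

Reflexive (axiom T): yes — every world is R-related to itself.
Symmetric (axiom B): no — a R i but not i R a.
Euclidean (axiom 5): no — b R a and b R c, but not a R c.
So F validates K, T; KTB would additionally require R to be symmetric. The strongest is T.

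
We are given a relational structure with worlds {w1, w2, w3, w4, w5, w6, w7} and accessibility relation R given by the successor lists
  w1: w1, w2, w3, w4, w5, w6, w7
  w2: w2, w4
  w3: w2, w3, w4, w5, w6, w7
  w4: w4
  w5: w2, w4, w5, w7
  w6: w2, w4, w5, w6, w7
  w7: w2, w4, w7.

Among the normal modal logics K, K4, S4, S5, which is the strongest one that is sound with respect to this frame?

S4

Transitive (axiom 4): yes — every two-step R-path is closed by a direct edge.
Reflexive (axiom T): yes — every world is R-related to itself.
Euclidean (axiom 5): no — w1 R w2 and w1 R w3, but not w2 R w3.
So F validates K, K4, S4; S5 would additionally require R to be Euclidean. The strongest is S4.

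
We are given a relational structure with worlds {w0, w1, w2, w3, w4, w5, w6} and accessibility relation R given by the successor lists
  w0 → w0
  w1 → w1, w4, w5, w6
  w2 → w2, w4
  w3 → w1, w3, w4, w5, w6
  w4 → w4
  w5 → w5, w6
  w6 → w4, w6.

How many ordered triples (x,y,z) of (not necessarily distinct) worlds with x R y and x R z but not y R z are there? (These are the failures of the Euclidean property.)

Enumerating: (w1,w4,w1), (w1,w4,w5), (w1,w4,w6), (w1,w5,w1), (w1,w5,w4), (w1,w6,w1), (w1,w6,w5), (w2,w4,w2), (w3,w1,w3), (w3,w4,w1), (w3,w4,w3), (w3,w4,w5), … and 9 more.
Total: 21.

21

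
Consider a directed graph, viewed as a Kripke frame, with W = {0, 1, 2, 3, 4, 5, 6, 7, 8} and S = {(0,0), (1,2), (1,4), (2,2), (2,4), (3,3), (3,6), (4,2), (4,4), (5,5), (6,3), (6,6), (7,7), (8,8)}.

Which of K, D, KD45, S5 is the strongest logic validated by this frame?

KD45

Serial (axiom D): yes — every world has a successor (e.g. 0 S 0).
Euclidean (axiom 5): yes — any two successors of a common world are S-related.
Transitive (axiom 4): yes — every two-step S-path is closed by a direct edge.
Reflexive (axiom T): no — 1 is not related to itself.
So F validates K, D, KD45; S5 would additionally require S to be reflexive. The strongest is KD45.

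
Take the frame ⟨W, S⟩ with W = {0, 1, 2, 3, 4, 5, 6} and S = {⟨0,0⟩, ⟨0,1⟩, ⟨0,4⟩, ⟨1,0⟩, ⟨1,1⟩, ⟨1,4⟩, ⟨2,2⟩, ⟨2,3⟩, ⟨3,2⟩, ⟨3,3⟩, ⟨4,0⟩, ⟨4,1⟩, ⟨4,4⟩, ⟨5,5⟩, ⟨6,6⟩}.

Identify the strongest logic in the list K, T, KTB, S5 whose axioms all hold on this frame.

S5

Reflexive (axiom T): yes — every world is S-related to itself.
Symmetric (axiom B): yes — every pair in S has its reverse in S.
Euclidean (axiom 5): yes — any two successors of a common world are S-related.
So F validates K, T, KTB, S5. The strongest is S5.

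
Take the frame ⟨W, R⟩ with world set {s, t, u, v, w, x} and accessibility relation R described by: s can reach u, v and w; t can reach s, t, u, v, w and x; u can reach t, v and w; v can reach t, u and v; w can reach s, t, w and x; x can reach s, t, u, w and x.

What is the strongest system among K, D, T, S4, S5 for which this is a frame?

Serial (axiom D): yes — every world has a successor (e.g. s R u).
Reflexive (axiom T): no — s is not related to itself.
Transitive (axiom 4): no — s R u and u R t, but not s R t.
Euclidean (axiom 5): no — s R v and s R w, but not v R w.
So F validates K, D; T would additionally require R to be reflexive. The strongest is D.

D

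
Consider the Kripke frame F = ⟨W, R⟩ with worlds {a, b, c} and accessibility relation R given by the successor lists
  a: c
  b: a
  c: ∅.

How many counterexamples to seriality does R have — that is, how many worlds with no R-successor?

Enumerating: c.

1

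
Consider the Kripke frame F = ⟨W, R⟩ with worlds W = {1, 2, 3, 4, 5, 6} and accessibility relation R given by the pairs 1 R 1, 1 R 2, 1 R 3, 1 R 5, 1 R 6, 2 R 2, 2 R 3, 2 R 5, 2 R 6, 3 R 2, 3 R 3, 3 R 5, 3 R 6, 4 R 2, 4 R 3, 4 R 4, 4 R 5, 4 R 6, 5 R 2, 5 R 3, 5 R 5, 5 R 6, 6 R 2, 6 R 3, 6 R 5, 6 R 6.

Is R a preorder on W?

Reflexive: yes — every world is R-related to itself.
Transitive: yes — every two-step R-path is closed by a direct edge.
So R is a preorder.

Yes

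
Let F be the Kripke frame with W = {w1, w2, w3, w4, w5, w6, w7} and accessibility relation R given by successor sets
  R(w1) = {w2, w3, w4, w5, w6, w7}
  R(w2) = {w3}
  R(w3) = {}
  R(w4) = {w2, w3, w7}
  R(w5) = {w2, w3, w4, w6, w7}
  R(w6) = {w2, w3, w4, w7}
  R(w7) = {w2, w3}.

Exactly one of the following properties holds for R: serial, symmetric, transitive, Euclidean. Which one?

transitive

Serial: no — w3 has no R-successor.
Symmetric: no — w1 R w2 but not w2 R w1.
Transitive: yes — every two-step R-path is closed by a direct edge.
Euclidean: no — w1 R w2 and w1 R w4, but not w2 R w4.
Only transitive holds.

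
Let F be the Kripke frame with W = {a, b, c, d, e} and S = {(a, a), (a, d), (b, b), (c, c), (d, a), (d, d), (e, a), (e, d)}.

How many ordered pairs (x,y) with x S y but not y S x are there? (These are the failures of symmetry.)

Enumerating: (e,a), (e,d).

2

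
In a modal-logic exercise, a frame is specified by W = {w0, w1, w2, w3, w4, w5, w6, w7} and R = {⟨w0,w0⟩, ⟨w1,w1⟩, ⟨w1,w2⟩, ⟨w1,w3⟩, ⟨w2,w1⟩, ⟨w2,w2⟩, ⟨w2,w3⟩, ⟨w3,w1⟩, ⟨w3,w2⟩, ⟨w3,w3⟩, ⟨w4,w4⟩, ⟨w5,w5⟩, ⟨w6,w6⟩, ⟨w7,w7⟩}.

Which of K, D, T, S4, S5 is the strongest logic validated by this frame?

S5

Serial (axiom D): yes — every world has a successor (e.g. w0 R w0).
Reflexive (axiom T): yes — every world is R-related to itself.
Transitive (axiom 4): yes — every two-step R-path is closed by a direct edge.
Euclidean (axiom 5): yes — any two successors of a common world are R-related.
So F validates K, D, T, S4, S5. The strongest is S5.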